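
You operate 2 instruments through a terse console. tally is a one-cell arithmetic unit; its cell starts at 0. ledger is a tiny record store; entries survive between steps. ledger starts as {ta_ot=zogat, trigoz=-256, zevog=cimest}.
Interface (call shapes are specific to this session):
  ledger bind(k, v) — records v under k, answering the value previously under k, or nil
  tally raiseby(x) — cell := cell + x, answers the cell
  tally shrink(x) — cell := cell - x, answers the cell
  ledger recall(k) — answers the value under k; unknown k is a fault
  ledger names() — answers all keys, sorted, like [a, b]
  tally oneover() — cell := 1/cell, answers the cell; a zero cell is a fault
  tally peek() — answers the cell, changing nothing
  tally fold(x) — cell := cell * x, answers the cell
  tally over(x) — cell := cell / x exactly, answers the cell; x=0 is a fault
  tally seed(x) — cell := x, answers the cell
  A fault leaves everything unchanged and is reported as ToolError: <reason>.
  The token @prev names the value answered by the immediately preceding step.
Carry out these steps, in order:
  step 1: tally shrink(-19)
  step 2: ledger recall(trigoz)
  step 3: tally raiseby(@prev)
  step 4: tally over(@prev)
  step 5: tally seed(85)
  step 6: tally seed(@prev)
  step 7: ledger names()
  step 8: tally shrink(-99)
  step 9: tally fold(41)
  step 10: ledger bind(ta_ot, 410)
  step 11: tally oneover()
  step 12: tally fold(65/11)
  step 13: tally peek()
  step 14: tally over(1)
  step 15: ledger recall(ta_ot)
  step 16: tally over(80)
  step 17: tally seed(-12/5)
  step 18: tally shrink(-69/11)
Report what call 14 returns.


Next I call tally shrink on x: -19, → 19.
I invoke ledger recall on k: trigoz, and see -256.
I try tally raiseby on x: @prev, and see -237.
I call tally over on x: @prev, which returns 1.
I try tally seed on x: 85, and observe 85.
Using tally seed on x: @prev, and observe 85.
I call ledger names, which returns [ta_ot, trigoz, zevog].
I call tally shrink on x: -99, which returns 184.
Now I run tally fold on x: 41: 7544.
I call ledger bind on k: ta_ot, v: 410, and see zogat.
I try tally oneover(), and get 1/7544.
I call tally fold on x: 65/11, and observe 65/82984.
Then tally peek(), and get 65/82984.
Now I run tally over on x: 1, yielding 65/82984.
Now I run ledger recall on k: ta_ot: 410.
I try tally over on x: 80, and get 13/1327744.
Then tally seed on x: -12/5: -12/5.
Invoking tally shrink on x: -69/11, yielding 213/55.

Answer: 65/82984


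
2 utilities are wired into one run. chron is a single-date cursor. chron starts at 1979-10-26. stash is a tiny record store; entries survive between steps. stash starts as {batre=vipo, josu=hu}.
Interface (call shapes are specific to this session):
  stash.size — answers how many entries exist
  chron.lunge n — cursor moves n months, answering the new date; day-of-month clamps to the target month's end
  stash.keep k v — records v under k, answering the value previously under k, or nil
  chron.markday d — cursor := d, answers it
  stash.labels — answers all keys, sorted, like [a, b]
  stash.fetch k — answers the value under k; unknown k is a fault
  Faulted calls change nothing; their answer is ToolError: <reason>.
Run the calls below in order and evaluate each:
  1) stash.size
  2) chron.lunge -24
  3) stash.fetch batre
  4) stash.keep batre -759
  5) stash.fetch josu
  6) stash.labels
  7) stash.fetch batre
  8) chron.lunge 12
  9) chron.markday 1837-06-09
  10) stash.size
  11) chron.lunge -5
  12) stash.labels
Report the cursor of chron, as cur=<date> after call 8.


>>> size
  2
>>> lunge n→-24
  1977-10-26
>>> fetch k→batre
  vipo
>>> keep k→batre v→-759
  vipo
>>> fetch k→josu
  hu
>>> labels
  [batre, josu]
>>> fetch k→batre
  -759
>>> lunge n→12
  1978-10-26
>>> markday d→1837-06-09
  1837-06-09
>>> size
  2
>>> lunge n→-5
  1837-01-09
>>> labels
  [batre, josu]

Answer: cur=1978-10-26


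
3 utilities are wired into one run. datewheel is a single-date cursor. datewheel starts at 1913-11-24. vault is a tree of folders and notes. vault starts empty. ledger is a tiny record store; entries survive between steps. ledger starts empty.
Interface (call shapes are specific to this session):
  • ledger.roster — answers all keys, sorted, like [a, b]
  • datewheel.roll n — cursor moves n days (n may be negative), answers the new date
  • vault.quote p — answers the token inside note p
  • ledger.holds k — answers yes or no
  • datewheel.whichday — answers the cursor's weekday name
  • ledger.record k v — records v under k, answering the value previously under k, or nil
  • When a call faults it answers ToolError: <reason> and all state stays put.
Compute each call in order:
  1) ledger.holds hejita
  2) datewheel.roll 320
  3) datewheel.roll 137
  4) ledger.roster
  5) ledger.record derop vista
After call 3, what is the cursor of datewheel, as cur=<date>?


Answer: cur=1915-02-24

Derivation:
Do: ledger.holds[k: hejita]
See: no
Do: datewheel.roll[n: 320]
See: 1914-10-10
Do: datewheel.roll[n: 137]
See: 1915-02-24
Do: ledger.roster[]
See: []
Do: ledger.record[k: derop; v: vista]
See: nil


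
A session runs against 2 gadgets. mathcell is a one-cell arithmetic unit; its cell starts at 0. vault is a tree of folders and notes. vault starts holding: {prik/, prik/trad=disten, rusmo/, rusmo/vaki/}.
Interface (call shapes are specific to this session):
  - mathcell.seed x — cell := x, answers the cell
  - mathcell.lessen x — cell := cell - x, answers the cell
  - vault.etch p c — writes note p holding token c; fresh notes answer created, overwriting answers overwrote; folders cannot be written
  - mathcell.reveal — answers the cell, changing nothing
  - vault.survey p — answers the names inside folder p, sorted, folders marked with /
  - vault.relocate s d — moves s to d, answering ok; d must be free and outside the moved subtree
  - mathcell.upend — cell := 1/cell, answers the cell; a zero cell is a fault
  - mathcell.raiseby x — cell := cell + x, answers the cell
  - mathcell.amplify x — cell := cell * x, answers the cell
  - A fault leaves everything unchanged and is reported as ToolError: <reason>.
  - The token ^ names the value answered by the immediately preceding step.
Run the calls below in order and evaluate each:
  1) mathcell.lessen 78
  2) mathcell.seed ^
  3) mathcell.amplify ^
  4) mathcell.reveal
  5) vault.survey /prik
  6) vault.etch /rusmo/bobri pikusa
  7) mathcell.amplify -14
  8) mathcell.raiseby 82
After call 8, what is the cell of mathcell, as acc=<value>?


>>> mathcell.lessen x→78
[out] -78
>>> mathcell.seed x→^
[out] -78
>>> mathcell.amplify x→^
[out] 6084
>>> mathcell.reveal
[out] 6084
>>> vault.survey p→/prik
[out] [trad]
>>> vault.etch p→/rusmo/bobri c→pikusa
[out] created
>>> mathcell.amplify x→-14
[out] -85176
>>> mathcell.raiseby x→82
[out] -85094

Answer: acc=-85094


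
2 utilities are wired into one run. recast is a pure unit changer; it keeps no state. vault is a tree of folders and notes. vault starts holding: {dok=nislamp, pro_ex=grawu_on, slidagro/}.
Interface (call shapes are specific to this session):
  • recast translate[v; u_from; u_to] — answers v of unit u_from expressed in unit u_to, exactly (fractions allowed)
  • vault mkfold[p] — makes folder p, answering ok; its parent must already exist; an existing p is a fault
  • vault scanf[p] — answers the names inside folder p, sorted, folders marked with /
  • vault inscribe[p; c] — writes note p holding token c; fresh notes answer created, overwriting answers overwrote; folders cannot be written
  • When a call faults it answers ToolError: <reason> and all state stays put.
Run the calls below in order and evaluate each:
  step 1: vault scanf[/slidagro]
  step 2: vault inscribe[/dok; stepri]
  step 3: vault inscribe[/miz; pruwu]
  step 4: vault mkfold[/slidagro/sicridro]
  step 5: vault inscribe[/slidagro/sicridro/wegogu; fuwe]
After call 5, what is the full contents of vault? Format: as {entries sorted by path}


I invoke vault scanf on /slidagro: [].
I run vault inscribe on /dok, stepri, — result: overwrote.
I try vault inscribe on /miz, pruwu, → created.
Using vault mkfold on /slidagro/sicridro, and see ok.
I call vault inscribe on /slidagro/sicridro/wegogu, fuwe, and see created.

Answer: {dok=stepri, miz=pruwu, pro_ex=grawu_on, slidagro/, slidagro/sicridro/, slidagro/sicridro/wegogu=fuwe}


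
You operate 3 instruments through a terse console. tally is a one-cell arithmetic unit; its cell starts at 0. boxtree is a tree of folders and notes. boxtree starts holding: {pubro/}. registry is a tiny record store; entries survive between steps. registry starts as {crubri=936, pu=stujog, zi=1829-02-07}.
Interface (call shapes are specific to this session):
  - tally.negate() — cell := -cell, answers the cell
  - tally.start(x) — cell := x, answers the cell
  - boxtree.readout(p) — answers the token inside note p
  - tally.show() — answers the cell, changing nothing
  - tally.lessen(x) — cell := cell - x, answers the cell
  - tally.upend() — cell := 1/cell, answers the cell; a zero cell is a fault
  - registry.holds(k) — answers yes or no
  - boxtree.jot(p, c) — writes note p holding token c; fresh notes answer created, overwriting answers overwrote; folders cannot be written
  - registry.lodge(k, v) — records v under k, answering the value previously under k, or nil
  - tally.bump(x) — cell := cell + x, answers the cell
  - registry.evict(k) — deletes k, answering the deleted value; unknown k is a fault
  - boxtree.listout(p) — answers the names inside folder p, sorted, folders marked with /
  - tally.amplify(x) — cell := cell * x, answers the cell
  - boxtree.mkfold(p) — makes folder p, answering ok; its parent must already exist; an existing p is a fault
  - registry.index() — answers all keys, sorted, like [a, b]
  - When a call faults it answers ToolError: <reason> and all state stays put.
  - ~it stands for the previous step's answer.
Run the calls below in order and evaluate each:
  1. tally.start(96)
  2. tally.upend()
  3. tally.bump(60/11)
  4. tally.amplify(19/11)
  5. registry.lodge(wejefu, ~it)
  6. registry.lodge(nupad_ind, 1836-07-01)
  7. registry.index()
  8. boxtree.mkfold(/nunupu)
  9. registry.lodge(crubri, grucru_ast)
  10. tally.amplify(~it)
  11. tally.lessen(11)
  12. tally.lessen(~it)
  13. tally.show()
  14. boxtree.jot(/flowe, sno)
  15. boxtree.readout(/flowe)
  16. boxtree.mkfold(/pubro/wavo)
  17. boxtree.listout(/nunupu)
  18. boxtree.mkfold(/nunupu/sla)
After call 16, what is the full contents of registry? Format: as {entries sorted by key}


Now I run start passing x=96, and observe 96.
I call upend(), and observe 1/96.
I invoke bump passing x=60/11, giving 5771/1056.
Then amplify passing x=19/11, — result: 109649/11616.
Next I call lodge passing k=wejefu, v=~it, and see nil.
I try lodge passing k=nupad_ind, v=1836-07-01, giving nil.
Calling index(): [crubri, nupad_ind, pu, wejefu, zi].
I try mkfold passing p=/nunupu, and observe ok.
Then lodge passing k=crubri, v=grucru_ast, and get 936.
I try amplify passing x=~it: 4276311/484.
I call lessen passing x=11, and see 4270987/484.
I try lessen passing x=~it, and get 0.
Calling show, giving 0.
Using jot passing p=/flowe, c=sno, and get created.
I invoke readout passing p=/flowe, — result: sno.
I try mkfold passing p=/pubro/wavo, → ok.
I invoke listout passing p=/nunupu, giving [].
I try mkfold passing p=/nunupu/sla, → ok.

Answer: {crubri=grucru_ast, nupad_ind=1836-07-01, pu=stujog, wejefu=109649/11616, zi=1829-02-07}


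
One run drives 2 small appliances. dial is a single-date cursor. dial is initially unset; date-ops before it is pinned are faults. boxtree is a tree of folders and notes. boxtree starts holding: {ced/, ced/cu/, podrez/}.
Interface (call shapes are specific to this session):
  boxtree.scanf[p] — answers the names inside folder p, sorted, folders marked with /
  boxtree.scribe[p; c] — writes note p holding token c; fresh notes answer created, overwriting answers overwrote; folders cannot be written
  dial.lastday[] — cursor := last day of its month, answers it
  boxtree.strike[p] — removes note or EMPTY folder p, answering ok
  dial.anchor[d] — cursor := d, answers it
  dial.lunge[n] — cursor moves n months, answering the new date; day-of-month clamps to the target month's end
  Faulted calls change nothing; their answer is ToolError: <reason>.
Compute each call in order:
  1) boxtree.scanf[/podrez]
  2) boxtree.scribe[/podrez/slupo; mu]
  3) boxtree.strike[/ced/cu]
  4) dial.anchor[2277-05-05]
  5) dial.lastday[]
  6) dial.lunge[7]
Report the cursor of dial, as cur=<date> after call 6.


Step: boxtree.scanf[/podrez]
Result: []
Step: boxtree.scribe[/podrez/slupo; mu]
Result: created
Step: boxtree.strike[/ced/cu]
Result: ok
Step: dial.anchor[2277-05-05]
Result: 2277-05-05
Step: dial.lastday[]
Result: 2277-05-31
Step: dial.lunge[7]
Result: 2277-12-31

Answer: cur=2277-12-31


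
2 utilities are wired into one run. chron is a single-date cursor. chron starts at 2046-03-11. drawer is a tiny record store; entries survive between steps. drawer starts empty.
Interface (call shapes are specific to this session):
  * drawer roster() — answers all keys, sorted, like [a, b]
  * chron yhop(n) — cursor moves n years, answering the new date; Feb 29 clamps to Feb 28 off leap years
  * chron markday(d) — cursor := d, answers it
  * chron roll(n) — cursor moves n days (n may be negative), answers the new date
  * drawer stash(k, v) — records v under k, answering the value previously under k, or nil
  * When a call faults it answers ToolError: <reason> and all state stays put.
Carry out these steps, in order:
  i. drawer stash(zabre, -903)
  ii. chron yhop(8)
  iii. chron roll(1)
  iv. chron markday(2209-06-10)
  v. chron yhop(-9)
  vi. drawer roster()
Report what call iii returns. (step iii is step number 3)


→ drawer stash(zabre, -903)
← nil
→ chron yhop(8)
← 2054-03-11
→ chron roll(1)
← 2054-03-12
→ chron markday(2209-06-10)
← 2209-06-10
→ chron yhop(-9)
← 2200-06-10
→ drawer roster()
← [zabre]

Answer: 2054-03-12


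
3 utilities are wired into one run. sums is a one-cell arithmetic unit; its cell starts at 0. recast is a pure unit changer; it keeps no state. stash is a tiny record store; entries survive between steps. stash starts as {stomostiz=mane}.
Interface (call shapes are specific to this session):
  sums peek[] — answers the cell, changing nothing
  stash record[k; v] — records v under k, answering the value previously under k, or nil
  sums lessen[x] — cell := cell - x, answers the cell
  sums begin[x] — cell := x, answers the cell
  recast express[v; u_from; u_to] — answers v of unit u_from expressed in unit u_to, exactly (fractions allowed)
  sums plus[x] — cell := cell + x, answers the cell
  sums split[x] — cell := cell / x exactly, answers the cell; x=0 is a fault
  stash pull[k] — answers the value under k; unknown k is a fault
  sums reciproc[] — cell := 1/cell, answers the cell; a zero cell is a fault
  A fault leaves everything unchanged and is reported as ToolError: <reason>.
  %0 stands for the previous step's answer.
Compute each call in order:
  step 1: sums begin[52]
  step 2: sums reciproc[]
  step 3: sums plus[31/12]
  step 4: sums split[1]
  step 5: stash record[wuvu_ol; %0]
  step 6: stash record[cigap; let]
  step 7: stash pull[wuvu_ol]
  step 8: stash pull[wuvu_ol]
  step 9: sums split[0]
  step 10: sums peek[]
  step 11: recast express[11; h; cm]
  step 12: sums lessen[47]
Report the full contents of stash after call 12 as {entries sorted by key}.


Answer: {cigap=let, stomostiz=mane, wuvu_ol=203/78}

Derivation:
! sums begin(x=52) : 52
! sums reciproc() : 1/52
! sums plus(x=31/12) : 203/78
! sums split(x=1) : 203/78
! stash record(k=wuvu_ol, v=%0) : nil
! stash record(k=cigap, v=let) : nil
! stash pull(k=wuvu_ol) : 203/78
! stash pull(k=wuvu_ol) : 203/78
! sums split(x=0) : ToolError: division by zero
! sums peek() : 203/78
! recast express(v=11, u_from=h, u_to=cm) : ToolError: incompatible units
! sums lessen(x=47) : -3463/78


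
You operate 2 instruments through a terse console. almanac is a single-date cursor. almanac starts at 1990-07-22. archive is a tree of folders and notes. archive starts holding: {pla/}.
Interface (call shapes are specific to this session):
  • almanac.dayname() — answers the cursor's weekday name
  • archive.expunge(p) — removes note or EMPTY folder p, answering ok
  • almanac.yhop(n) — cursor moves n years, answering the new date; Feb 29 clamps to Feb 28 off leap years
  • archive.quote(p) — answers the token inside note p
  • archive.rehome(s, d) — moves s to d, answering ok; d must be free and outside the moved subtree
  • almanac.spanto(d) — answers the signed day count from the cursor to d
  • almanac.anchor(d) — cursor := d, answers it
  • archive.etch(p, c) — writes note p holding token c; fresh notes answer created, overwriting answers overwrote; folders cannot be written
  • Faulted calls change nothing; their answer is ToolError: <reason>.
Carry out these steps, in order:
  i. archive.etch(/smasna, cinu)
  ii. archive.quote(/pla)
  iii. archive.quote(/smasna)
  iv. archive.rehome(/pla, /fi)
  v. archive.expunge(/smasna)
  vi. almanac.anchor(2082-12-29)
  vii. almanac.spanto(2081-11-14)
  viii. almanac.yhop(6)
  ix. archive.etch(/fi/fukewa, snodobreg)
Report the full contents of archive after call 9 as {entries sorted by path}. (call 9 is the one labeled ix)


$ archive.etch p=/smasna c=cinu
[out] created
$ archive.quote p=/pla
[out] ToolError: is a directory
$ archive.quote p=/smasna
[out] cinu
$ archive.rehome s=/pla d=/fi
[out] ok
$ archive.expunge p=/smasna
[out] ok
$ almanac.anchor d=2082-12-29
[out] 2082-12-29
$ almanac.spanto d=2081-11-14
[out] -410
$ almanac.yhop n=6
[out] 2088-12-29
$ archive.etch p=/fi/fukewa c=snodobreg
[out] created

Answer: {fi/, fi/fukewa=snodobreg}


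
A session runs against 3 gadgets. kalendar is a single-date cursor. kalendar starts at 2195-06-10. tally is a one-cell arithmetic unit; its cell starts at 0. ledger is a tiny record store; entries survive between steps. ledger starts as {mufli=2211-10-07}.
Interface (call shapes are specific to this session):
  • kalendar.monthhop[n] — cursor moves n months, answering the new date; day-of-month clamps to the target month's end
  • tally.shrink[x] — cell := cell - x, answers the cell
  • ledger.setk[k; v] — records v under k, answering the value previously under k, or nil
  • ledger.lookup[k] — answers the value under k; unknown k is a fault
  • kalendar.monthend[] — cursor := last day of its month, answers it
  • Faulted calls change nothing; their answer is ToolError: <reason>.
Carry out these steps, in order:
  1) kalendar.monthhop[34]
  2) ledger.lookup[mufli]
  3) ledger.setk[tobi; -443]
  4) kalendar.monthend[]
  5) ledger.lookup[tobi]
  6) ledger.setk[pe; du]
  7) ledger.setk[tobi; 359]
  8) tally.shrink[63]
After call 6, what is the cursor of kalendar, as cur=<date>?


Answer: cur=2198-04-30

Derivation:
Step: kalendar.monthhop[n: 34]
Result: 2198-04-10
Step: ledger.lookup[k: mufli]
Result: 2211-10-07
Step: ledger.setk[k: tobi; v: -443]
Result: nil
Step: kalendar.monthend[]
Result: 2198-04-30
Step: ledger.lookup[k: tobi]
Result: -443
Step: ledger.setk[k: pe; v: du]
Result: nil
Step: ledger.setk[k: tobi; v: 359]
Result: -443
Step: tally.shrink[x: 63]
Result: -63


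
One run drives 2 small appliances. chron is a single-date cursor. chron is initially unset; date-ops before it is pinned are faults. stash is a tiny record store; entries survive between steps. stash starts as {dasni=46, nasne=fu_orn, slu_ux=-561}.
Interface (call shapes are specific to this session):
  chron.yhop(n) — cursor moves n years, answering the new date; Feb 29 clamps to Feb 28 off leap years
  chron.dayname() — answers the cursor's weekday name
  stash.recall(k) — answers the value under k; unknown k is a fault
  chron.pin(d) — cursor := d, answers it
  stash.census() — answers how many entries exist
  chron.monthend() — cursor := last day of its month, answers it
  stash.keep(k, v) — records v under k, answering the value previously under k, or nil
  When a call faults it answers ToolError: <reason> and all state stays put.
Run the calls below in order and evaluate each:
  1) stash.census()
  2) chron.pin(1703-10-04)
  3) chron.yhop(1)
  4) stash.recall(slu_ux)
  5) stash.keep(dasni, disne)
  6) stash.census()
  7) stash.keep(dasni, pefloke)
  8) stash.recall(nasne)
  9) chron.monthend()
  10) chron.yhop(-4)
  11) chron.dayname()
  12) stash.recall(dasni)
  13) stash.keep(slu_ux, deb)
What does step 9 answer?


I call stash.census, giving 3.
I use chron.pin with d: 1703-10-04, and observe 1703-10-04.
Now I run chron.yhop with n: 1, → 1704-10-04.
I run stash.recall with k: slu_ux, yielding -561.
Invoking stash.keep with k: dasni, v: disne, — result: 46.
Next I call stash.census: 3.
Next I call stash.keep with k: dasni, v: pefloke, giving disne.
Now I run stash.recall with k: nasne, — result: fu_orn.
I try chron.monthend, and get 1704-10-31.
I use chron.yhop with n: -4, yielding 1700-10-31.
Now I run chron.dayname(), yielding Sunday.
I use stash.recall with k: dasni, and observe pefloke.
I try stash.keep with k: slu_ux, v: deb, and see -561.

Answer: 1704-10-31


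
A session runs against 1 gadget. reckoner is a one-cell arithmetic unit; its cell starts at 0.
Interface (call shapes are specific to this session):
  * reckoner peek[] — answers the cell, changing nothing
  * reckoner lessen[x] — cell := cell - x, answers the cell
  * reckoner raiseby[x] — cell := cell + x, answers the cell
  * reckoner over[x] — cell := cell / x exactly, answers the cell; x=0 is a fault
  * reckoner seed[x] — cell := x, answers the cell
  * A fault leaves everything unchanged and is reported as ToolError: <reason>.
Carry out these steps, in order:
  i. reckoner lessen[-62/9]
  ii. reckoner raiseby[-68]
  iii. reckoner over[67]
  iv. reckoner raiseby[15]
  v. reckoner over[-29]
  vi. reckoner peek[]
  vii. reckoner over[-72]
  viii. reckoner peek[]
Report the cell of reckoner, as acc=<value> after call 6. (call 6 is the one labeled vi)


Step: reckoner lessen[x: -62/9]
Result: 62/9
Step: reckoner raiseby[x: -68]
Result: -550/9
Step: reckoner over[x: 67]
Result: -550/603
Step: reckoner raiseby[x: 15]
Result: 8495/603
Step: reckoner over[x: -29]
Result: -8495/17487
Step: reckoner peek[]
Result: -8495/17487
Step: reckoner over[x: -72]
Result: 8495/1259064
Step: reckoner peek[]
Result: 8495/1259064

Answer: acc=-8495/17487


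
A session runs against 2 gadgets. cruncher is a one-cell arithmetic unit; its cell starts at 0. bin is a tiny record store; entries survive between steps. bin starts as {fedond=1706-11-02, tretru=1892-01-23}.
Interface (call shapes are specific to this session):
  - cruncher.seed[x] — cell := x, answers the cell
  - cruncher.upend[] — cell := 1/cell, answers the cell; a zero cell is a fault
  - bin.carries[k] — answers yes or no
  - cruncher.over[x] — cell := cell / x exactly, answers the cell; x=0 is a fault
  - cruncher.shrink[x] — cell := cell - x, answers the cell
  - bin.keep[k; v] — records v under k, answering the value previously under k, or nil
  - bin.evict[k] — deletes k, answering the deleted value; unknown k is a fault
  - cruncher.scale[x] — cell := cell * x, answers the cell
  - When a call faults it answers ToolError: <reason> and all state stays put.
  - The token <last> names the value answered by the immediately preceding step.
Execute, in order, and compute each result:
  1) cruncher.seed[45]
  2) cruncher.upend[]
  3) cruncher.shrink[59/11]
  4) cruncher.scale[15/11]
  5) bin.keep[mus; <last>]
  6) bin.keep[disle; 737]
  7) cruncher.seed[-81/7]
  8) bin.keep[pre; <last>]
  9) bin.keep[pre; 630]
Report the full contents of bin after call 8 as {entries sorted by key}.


Answer: {disle=737, fedond=1706-11-02, mus=-2644/363, pre=-81/7, tretru=1892-01-23}

Derivation:
>>> cruncher.seed 45
:: 45
>>> cruncher.upend
:: 1/45
>>> cruncher.shrink 59/11
:: -2644/495
>>> cruncher.scale 15/11
:: -2644/363
>>> bin.keep mus <last>
:: nil
>>> bin.keep disle 737
:: nil
>>> cruncher.seed -81/7
:: -81/7
>>> bin.keep pre <last>
:: nil
>>> bin.keep pre 630
:: -81/7


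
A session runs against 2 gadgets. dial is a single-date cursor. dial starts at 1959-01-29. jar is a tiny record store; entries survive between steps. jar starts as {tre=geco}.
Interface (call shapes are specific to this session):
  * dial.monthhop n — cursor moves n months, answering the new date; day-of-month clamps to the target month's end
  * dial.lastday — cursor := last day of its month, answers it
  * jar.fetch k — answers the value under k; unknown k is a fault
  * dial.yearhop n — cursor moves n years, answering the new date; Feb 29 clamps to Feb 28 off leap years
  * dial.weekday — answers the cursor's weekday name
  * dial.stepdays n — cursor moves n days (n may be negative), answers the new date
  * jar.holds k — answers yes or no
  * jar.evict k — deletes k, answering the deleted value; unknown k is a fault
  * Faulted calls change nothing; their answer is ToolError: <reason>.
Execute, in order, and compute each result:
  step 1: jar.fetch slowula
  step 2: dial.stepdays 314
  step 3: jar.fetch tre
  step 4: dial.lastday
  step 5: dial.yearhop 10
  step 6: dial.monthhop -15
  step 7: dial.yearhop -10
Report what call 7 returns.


Answer: 1958-09-30

Derivation:
[in] fetch k=slowula
  ToolError: no such key slowula
[in] stepdays n=314
  1959-12-09
[in] fetch k=tre
  geco
[in] lastday
  1959-12-31
[in] yearhop n=10
  1969-12-31
[in] monthhop n=-15
  1968-09-30
[in] yearhop n=-10
  1958-09-30


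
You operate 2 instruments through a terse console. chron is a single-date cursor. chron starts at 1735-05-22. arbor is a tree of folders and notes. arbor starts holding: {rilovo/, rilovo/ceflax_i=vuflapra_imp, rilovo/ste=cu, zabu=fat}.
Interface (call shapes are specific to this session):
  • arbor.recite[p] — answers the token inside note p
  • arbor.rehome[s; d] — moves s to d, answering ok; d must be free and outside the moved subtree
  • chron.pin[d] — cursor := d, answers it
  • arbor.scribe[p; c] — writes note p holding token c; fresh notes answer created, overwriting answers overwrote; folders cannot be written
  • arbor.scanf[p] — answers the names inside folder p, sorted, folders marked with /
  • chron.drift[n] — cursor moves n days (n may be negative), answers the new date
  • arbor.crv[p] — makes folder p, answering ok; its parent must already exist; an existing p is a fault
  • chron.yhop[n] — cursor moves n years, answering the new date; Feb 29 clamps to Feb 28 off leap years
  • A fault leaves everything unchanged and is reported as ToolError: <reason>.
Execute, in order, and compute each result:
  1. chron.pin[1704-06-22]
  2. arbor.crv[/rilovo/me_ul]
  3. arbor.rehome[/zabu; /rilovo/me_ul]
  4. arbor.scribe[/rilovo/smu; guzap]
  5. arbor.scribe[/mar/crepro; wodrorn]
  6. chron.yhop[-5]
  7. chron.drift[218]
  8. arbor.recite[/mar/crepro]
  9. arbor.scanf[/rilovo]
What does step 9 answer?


Answer: [ceflax_i, me_ul/, smu, ste]

Derivation:
-> chron.pin(1704-06-22)
<- 1704-06-22
-> arbor.crv(/rilovo/me_ul)
<- ok
-> arbor.rehome(/zabu, /rilovo/me_ul)
<- ToolError: exists
-> arbor.scribe(/rilovo/smu, guzap)
<- created
-> arbor.scribe(/mar/crepro, wodrorn)
<- ToolError: no parent
-> chron.yhop(-5)
<- 1699-06-22
-> chron.drift(218)
<- 1700-01-26
-> arbor.recite(/mar/crepro)
<- ToolError: not found
-> arbor.scanf(/rilovo)
<- [ceflax_i, me_ul/, smu, ste]


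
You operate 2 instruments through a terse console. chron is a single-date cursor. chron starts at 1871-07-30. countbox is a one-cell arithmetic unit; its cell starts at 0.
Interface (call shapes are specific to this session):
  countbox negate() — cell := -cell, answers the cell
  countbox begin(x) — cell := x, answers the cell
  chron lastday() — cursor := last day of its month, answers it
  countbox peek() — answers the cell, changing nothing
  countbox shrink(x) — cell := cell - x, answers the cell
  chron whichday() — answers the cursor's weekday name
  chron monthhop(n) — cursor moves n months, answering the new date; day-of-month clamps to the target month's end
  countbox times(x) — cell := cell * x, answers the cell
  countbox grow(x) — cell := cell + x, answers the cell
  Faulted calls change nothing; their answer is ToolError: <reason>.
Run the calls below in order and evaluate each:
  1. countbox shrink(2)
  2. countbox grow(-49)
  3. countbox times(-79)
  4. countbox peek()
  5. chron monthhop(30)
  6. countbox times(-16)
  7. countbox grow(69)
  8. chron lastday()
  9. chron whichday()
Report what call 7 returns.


Answer: -64395

Derivation:
I call countbox shrink passing x→2, and get -2.
Then countbox grow passing x→-49, and get -51.
Next I call countbox times passing x→-79, and see 4029.
Next I call countbox peek(): 4029.
Next I call chron monthhop passing n→30: 1874-01-30.
I run countbox times passing x→-16: -64464.
I use countbox grow passing x→69, which returns -64395.
I use chron lastday(), and observe 1874-01-31.
Now I run chron whichday(), → Saturday.


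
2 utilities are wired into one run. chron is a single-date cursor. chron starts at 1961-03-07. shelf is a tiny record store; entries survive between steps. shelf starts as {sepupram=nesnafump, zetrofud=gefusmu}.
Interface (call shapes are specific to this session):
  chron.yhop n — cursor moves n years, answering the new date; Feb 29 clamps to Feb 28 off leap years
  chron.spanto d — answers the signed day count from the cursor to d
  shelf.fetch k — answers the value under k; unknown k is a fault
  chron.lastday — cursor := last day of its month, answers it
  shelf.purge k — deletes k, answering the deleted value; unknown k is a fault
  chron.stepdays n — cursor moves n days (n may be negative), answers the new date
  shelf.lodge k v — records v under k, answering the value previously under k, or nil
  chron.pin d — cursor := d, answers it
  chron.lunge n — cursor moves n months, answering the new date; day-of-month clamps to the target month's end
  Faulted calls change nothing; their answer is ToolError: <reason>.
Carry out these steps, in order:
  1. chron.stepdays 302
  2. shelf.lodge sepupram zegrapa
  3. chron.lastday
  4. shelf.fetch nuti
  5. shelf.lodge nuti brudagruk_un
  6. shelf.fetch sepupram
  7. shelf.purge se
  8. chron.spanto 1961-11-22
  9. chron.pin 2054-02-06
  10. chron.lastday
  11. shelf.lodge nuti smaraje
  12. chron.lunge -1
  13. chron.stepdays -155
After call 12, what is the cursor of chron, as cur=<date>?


→ stepdays(n='302')
← 1962-01-03
→ lodge(k='sepupram', v='zegrapa')
← nesnafump
→ lastday()
← 1962-01-31
→ fetch(k='nuti')
← ToolError: no such key nuti
→ lodge(k='nuti', v='brudagruk_un')
← nil
→ fetch(k='sepupram')
← zegrapa
→ purge(k='se')
← ToolError: no such key se
→ spanto(d='1961-11-22')
← -70
→ pin(d='2054-02-06')
← 2054-02-06
→ lastday()
← 2054-02-28
→ lodge(k='nuti', v='smaraje')
← brudagruk_un
→ lunge(n='-1')
← 2054-01-28
→ stepdays(n='-155')
← 2053-08-26

Answer: cur=2054-01-28


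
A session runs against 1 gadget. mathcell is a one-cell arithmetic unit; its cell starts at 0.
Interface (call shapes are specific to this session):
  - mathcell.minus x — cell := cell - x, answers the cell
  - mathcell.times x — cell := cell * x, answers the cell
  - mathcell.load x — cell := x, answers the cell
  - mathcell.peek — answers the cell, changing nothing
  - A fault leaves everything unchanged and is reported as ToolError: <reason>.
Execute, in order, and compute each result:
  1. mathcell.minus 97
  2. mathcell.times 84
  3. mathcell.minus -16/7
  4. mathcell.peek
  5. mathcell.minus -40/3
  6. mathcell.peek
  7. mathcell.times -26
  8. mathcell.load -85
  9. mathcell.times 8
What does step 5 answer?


Answer: -170780/21

Derivation:
% 1. mathcell.minus(x: 97) == -97
% 2. mathcell.times(x: 84) == -8148
% 3. mathcell.minus(x: -16/7) == -57020/7
% 4. mathcell.peek() == -57020/7
% 5. mathcell.minus(x: -40/3) == -170780/21
% 6. mathcell.peek() == -170780/21
% 7. mathcell.times(x: -26) == 4440280/21
% 8. mathcell.load(x: -85) == -85
% 9. mathcell.times(x: 8) == -680


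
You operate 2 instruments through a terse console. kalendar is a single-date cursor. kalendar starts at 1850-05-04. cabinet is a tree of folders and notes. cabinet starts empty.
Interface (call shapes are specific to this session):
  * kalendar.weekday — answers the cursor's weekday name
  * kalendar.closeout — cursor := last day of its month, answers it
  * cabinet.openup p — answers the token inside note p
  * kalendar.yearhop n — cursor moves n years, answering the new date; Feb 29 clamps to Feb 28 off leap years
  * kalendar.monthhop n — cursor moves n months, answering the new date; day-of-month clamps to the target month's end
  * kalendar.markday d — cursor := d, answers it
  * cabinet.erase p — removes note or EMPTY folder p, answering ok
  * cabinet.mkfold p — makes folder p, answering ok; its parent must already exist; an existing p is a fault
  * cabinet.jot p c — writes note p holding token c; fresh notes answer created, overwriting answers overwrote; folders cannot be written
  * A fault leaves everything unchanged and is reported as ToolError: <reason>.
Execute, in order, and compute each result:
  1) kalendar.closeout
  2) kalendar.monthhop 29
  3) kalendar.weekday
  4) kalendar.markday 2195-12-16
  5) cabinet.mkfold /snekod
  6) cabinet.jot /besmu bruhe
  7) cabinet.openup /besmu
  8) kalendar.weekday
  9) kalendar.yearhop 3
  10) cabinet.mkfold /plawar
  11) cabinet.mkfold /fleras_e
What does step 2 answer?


Answer: 1852-10-31

Derivation:
! 1. closeout() => 1850-05-31
! 2. monthhop(29) => 1852-10-31
! 3. weekday() => Sunday
! 4. markday(2195-12-16) => 2195-12-16
! 5. mkfold(/snekod) => ok
! 6. jot(/besmu, bruhe) => created
! 7. openup(/besmu) => bruhe
! 8. weekday() => Wednesday
! 9. yearhop(3) => 2198-12-16
! 10. mkfold(/plawar) => ok
! 11. mkfold(/fleras_e) => ok


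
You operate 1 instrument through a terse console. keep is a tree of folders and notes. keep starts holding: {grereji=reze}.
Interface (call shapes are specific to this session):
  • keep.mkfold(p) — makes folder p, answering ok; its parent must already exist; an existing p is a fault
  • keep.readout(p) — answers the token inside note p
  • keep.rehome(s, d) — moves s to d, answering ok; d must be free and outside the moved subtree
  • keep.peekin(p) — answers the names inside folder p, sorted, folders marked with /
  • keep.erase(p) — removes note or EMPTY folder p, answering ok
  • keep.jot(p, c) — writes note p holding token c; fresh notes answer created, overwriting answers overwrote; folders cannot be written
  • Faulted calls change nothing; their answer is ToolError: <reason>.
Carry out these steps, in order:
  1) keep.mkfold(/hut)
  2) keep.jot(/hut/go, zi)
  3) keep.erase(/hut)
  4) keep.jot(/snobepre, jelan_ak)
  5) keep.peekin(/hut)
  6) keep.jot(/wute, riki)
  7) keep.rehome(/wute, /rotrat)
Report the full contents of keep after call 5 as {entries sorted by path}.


Answer: {grereji=reze, hut/, hut/go=zi, snobepre=jelan_ak}

Derivation:
→ keep.mkfold(p: /hut)
← ok
→ keep.jot(p: /hut/go, c: zi)
← created
→ keep.erase(p: /hut)
← ToolError: not empty
→ keep.jot(p: /snobepre, c: jelan_ak)
← created
→ keep.peekin(p: /hut)
← [go]
→ keep.jot(p: /wute, c: riki)
← created
→ keep.rehome(s: /wute, d: /rotrat)
← ok


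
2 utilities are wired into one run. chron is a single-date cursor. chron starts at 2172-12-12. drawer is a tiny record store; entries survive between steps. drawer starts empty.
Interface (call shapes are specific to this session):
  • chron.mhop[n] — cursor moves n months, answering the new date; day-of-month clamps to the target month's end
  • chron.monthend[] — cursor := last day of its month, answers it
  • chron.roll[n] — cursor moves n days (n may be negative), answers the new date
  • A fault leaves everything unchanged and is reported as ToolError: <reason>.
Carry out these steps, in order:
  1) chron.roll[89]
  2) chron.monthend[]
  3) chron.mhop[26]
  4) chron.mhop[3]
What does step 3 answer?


Do: roll[n='89']
See: 2173-03-11
Do: monthend[]
See: 2173-03-31
Do: mhop[n='26']
See: 2175-05-31
Do: mhop[n='3']
See: 2175-08-31

Answer: 2175-05-31


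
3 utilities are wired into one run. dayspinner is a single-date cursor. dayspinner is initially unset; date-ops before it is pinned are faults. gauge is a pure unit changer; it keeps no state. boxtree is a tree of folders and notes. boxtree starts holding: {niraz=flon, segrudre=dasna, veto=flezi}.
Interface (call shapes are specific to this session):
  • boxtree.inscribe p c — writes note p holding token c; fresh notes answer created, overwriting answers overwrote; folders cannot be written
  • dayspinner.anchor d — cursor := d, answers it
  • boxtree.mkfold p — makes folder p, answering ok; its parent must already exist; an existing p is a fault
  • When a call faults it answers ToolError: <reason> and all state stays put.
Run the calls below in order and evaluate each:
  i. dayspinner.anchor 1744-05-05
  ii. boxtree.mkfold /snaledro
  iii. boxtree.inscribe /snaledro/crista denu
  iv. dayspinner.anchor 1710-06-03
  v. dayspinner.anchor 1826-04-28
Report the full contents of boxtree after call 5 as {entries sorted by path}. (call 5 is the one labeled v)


Answer: {niraz=flon, segrudre=dasna, snaledro/, snaledro/crista=denu, veto=flezi}

Derivation:
// 1. anchor(d→1744-05-05) => 1744-05-05
// 2. mkfold(p→/snaledro) => ok
// 3. inscribe(p→/snaledro/crista, c→denu) => created
// 4. anchor(d→1710-06-03) => 1710-06-03
// 5. anchor(d→1826-04-28) => 1826-04-28


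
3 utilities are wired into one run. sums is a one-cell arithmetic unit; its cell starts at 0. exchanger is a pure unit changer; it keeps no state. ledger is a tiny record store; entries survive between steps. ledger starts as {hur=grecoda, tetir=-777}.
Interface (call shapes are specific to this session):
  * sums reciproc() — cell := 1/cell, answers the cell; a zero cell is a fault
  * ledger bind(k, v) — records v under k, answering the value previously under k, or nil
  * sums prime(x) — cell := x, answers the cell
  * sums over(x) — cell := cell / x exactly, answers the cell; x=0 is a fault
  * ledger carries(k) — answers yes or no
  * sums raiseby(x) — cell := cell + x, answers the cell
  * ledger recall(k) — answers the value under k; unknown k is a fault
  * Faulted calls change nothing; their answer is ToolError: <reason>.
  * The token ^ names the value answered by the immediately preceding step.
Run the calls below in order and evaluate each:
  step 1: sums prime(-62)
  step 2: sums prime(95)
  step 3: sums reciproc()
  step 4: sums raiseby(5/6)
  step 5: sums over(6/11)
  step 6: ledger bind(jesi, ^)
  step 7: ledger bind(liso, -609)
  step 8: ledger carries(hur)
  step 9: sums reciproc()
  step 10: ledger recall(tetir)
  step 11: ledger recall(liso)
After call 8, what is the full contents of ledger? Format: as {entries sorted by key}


·→ sums prime(-62)
·← -62
·→ sums prime(95)
·← 95
·→ sums reciproc()
·← 1/95
·→ sums raiseby(5/6)
·← 481/570
·→ sums over(6/11)
·← 5291/3420
·→ ledger bind(jesi, ^)
·← nil
·→ ledger bind(liso, -609)
·← nil
·→ ledger carries(hur)
·← yes
·→ sums reciproc()
·← 3420/5291
·→ ledger recall(tetir)
·← -777
·→ ledger recall(liso)
·← -609

Answer: {hur=grecoda, jesi=5291/3420, liso=-609, tetir=-777}


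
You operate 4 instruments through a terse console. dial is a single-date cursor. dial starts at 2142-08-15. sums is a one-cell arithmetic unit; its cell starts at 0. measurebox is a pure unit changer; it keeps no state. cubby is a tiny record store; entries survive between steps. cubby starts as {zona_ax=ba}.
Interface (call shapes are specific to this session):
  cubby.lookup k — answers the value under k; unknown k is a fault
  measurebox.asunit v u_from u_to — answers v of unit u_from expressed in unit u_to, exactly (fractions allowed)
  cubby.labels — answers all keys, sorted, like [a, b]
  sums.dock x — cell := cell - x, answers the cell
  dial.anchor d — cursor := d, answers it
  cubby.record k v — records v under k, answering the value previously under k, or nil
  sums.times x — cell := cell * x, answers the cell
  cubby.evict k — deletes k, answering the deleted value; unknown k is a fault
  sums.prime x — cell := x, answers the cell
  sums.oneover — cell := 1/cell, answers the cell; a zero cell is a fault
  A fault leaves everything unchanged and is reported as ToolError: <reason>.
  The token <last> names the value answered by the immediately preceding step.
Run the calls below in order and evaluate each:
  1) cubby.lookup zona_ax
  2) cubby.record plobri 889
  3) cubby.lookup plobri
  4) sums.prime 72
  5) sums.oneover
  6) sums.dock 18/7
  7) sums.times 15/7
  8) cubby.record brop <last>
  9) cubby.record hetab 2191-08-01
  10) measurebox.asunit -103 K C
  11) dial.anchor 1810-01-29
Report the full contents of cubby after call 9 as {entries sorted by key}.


→ cubby.lookup(zona_ax)
← ba
→ cubby.record(plobri, 889)
← nil
→ cubby.lookup(plobri)
← 889
→ sums.prime(72)
← 72
→ sums.oneover()
← 1/72
→ sums.dock(18/7)
← -1289/504
→ sums.times(15/7)
← -6445/1176
→ cubby.record(brop, <last>)
← nil
→ cubby.record(hetab, 2191-08-01)
← nil
→ measurebox.asunit(-103, K, C)
← -7523/20
→ dial.anchor(1810-01-29)
← 1810-01-29

Answer: {brop=-6445/1176, hetab=2191-08-01, plobri=889, zona_ax=ba}
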